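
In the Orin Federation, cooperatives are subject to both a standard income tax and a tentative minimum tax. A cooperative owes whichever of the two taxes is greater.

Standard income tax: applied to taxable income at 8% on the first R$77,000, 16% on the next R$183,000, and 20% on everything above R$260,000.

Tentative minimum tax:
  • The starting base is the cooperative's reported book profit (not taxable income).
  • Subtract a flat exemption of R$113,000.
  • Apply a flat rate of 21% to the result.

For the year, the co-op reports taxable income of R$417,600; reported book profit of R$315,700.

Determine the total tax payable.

R$66,960

Tentative minimum tax:
  Base (reported book profit): R$315,700
  Less exemption R$113,000 → base R$202,700
  R$202,700 × 21% = R$42,567

Standard income tax:
  R$77,000 × 8% = R$6,160
  R$183,000 × 16% = R$29,280
  R$157,600 × 20% = R$31,520
  → R$66,960

R$66,960 > R$42,567, so the standard income tax governs.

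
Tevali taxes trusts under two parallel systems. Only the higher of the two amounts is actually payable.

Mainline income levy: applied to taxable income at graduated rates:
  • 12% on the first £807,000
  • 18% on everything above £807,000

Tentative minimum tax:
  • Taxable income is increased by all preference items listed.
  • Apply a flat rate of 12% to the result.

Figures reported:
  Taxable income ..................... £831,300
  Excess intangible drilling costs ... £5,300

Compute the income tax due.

Mainline income levy:
  £807,000 × 12% = £96,840
  £24,300 × 18% = £4,374
  → £101,214

Tentative minimum tax:
  Adjusted income: £831,300 + £5,300 = £836,600
  £836,600 × 12% = £100,392

£101,214 > £100,392, so the mainline income levy governs.

£101,214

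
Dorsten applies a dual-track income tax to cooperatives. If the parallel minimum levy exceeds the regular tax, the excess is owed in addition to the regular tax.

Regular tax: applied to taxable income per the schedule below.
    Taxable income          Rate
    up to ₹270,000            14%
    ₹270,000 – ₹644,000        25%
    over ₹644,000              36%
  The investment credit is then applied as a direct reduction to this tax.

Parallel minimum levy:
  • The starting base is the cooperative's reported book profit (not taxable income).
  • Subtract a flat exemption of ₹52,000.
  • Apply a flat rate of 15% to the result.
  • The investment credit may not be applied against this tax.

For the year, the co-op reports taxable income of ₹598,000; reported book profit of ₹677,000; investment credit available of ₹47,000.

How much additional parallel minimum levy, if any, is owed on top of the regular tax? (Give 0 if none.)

₹20,950

Regular tax:
  ₹270,000 × 14% = ₹37,800
  ₹328,000 × 25% = ₹82,000
  → ₹119,800
  Less investment credit ₹47,000 → ₹72,800

Parallel minimum levy:
  Base (reported book profit): ₹677,000
  Less exemption ₹52,000 → base ₹625,000
  ₹625,000 × 15% = ₹93,750

Excess of parallel minimum levy over regular tax: ₹93,750 − ₹72,800 = ₹20,950.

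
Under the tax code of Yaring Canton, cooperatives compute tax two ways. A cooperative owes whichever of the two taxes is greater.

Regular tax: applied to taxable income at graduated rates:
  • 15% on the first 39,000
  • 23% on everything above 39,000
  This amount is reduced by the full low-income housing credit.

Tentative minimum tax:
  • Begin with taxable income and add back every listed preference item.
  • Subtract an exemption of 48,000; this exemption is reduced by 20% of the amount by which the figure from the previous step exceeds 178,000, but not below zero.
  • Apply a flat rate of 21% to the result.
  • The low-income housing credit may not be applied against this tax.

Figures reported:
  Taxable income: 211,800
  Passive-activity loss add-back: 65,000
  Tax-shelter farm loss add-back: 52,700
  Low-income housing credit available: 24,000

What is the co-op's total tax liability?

Tentative minimum tax:
  Adjusted income: 211,800 + 65,000 + 52,700 = 329,500
  Exemption: 48,000 − 20% × (329,500 − 178,000) = 48,000 − 30,300 = 17,700
  Base: 329,500 − 17,700 = 311,800
  311,800 × 21% = 65,478

Regular tax:
  39,000 × 15% = 5,850
  172,800 × 23% = 39,744
  → 45,594
  Less low-income housing credit 24,000 → 21,594

65,478 > 21,594, so the tentative minimum tax is the binding amount.

65,478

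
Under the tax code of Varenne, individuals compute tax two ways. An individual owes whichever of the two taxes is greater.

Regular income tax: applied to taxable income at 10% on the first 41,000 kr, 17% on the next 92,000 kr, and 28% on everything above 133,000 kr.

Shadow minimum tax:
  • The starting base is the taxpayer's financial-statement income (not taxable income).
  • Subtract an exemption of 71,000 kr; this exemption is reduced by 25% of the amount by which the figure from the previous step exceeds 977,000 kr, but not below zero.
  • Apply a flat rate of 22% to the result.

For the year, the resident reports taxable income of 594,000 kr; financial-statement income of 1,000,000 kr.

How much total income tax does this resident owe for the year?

Shadow minimum tax:
  Base (financial-statement income): 1,000,000 kr
  Exemption: 71,000 kr − 25% × (1,000,000 kr − 977,000 kr) = 71,000 kr − 5,750 kr = 65,250 kr
  Base: 1,000,000 kr − 65,250 kr = 934,750 kr
  934,750 kr × 22% = 205,645 kr

Regular income tax:
  41,000 kr × 10% = 4,100 kr
  92,000 kr × 17% = 15,640 kr
  461,000 kr × 28% = 129,080 kr
  → 148,820 kr

205,645 kr > 148,820 kr, so the shadow minimum tax is the binding amount.

205,645 kr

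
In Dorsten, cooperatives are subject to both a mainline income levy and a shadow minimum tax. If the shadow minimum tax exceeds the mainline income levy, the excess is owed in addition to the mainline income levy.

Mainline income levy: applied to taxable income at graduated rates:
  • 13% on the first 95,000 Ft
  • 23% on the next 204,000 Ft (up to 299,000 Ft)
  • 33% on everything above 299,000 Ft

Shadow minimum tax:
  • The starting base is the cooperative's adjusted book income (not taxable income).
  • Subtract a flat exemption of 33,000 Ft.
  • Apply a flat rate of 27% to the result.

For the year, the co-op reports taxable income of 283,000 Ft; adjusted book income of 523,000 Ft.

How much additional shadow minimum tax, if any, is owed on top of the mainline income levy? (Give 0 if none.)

Mainline income levy:
  95,000 Ft × 13% = 12,350 Ft
  188,000 Ft × 23% = 43,240 Ft
  → 55,590 Ft

Shadow minimum tax:
  Base (adjusted book income): 523,000 Ft
  Less exemption 33,000 Ft → base 490,000 Ft
  490,000 Ft × 27% = 132,300 Ft

Excess of shadow minimum tax over mainline income levy: 132,300 Ft − 55,590 Ft = 76,710 Ft.

76,710 Ft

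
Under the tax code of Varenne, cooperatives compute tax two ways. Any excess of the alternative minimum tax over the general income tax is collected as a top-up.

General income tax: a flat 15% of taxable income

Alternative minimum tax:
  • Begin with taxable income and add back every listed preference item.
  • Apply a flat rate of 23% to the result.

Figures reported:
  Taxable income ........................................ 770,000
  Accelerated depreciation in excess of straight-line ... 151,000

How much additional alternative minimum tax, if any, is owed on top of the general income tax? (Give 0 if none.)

96,330

General income tax:
  770,000 × 15% = 115,500

Alternative minimum tax:
  Adjusted income: 770,000 + 151,000 = 921,000
  921,000 × 23% = 211,830

Excess of alternative minimum tax over general income tax: 211,830 − 115,500 = 96,330.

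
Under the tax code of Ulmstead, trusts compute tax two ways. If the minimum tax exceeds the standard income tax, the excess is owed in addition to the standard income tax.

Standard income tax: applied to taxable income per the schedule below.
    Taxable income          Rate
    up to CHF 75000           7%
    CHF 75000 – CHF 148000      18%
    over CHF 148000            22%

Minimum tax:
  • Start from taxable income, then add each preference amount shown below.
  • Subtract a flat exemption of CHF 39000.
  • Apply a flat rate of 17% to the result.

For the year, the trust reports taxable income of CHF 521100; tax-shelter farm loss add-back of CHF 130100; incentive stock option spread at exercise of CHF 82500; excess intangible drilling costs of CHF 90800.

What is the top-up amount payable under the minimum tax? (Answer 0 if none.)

Minimum tax:
  Adjusted income: CHF 521100 + CHF 130100 + CHF 82500 + CHF 90800 = CHF 824500
  Less exemption CHF 39000 → base CHF 785500
  CHF 785500 × 17% = CHF 133535

Standard income tax:
  CHF 75000 × 7% = CHF 5250
  CHF 73000 × 18% = CHF 13140
  CHF 373100 × 22% = CHF 82082
  → CHF 100472

Excess of minimum tax over standard income tax: CHF 133535 − CHF 100472 = CHF 33063.

CHF 33063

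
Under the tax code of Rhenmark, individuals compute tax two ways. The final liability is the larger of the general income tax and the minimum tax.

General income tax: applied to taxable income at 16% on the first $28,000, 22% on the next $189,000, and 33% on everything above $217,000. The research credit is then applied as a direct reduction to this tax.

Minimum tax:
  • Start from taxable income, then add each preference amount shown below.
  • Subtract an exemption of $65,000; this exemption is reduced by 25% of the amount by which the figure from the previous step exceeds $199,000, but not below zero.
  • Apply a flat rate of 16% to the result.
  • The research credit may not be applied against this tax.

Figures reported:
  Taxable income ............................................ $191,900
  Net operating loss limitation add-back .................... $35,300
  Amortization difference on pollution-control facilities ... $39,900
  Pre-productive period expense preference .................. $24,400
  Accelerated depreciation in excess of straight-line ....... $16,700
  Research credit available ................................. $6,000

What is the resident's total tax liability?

$43,280

Minimum tax:
  Adjusted income: $191,900 + $35,300 + $39,900 + $24,400 + $16,700 = $308,200
  Exemption: $65,000 − 25% × ($308,200 − $199,000) = $65,000 − $27,300 = $37,700
  Base: $308,200 − $37,700 = $270,500
  $270,500 × 16% = $43,280

General income tax:
  $28,000 × 16% = $4,480
  $163,900 × 22% = $36,058
  → $40,538
  Less research credit $6,000 → $34,538

$43,280 > $34,538, so the minimum tax is the binding amount.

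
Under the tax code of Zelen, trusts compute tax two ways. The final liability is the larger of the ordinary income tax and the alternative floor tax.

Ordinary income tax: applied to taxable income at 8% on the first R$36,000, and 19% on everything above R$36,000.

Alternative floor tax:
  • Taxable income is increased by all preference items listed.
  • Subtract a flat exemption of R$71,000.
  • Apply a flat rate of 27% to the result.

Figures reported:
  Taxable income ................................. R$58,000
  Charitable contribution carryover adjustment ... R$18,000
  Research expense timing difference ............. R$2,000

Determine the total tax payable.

R$7,060

Ordinary income tax:
  R$36,000 × 8% = R$2,880
  R$22,000 × 19% = R$4,180
  → R$7,060

Alternative floor tax:
  Adjusted income: R$58,000 + R$18,000 + R$2,000 = R$78,000
  Less exemption R$71,000 → base R$7,000
  R$7,000 × 27% = R$1,890

R$7,060 > R$1,890, so the ordinary income tax governs.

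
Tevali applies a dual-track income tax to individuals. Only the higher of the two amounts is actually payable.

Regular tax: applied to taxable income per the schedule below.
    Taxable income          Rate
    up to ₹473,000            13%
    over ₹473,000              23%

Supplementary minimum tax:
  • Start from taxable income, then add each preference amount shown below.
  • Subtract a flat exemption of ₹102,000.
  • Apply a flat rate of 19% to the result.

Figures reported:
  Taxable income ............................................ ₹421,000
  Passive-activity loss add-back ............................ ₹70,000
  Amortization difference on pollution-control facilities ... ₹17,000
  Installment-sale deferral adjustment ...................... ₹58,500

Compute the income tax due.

Regular tax:
  ₹421,000 × 13% = ₹54,730

Supplementary minimum tax:
  Adjusted income: ₹421,000 + ₹70,000 + ₹17,000 + ₹58,500 = ₹566,500
  Less exemption ₹102,000 → base ₹464,500
  ₹464,500 × 19% = ₹88,255

₹88,255 > ₹54,730, so the supplementary minimum tax is the binding amount.

₹88,255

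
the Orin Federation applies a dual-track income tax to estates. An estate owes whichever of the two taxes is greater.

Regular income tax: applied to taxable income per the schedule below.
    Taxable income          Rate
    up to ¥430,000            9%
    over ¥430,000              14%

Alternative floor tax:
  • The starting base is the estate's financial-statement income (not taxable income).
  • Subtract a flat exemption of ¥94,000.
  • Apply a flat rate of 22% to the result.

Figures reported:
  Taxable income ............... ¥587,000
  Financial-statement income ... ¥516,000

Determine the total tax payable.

Alternative floor tax:
  Base (financial-statement income): ¥516,000
  Less exemption ¥94,000 → base ¥422,000
  ¥422,000 × 22% = ¥92,840

Regular income tax:
  ¥430,000 × 9% = ¥38,700
  ¥157,000 × 14% = ¥21,980
  → ¥60,680

¥92,840 > ¥60,680, so the alternative floor tax is the binding amount.

¥92,840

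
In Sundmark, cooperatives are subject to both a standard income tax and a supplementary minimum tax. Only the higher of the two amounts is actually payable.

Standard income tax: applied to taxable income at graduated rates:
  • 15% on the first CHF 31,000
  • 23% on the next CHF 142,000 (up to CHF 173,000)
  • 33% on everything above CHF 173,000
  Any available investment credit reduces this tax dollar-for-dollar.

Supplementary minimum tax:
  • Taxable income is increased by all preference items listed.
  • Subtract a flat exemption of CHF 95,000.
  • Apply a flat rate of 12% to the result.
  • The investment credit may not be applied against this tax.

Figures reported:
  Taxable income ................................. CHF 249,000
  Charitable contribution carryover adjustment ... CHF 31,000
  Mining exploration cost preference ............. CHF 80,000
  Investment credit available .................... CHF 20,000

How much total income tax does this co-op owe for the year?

Supplementary minimum tax:
  Adjusted income: CHF 249,000 + CHF 31,000 + CHF 80,000 = CHF 360,000
  Less exemption CHF 95,000 → base CHF 265,000
  CHF 265,000 × 12% = CHF 31,800

Standard income tax:
  CHF 31,000 × 15% = CHF 4,650
  CHF 142,000 × 23% = CHF 32,660
  CHF 76,000 × 33% = CHF 25,080
  → CHF 62,390
  Less investment credit CHF 20,000 → CHF 42,390

CHF 42,390 > CHF 31,800, so the standard income tax governs.

CHF 42,390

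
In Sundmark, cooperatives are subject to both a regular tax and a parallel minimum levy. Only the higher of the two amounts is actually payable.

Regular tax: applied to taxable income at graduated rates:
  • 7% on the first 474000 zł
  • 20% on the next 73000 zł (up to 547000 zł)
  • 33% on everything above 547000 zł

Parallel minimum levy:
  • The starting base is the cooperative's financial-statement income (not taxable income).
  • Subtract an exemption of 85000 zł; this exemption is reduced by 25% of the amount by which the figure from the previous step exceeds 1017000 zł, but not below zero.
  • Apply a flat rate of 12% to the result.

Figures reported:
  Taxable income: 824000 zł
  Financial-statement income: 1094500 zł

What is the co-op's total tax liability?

Parallel minimum levy:
  Base (financial-statement income): 1094500 zł
  Exemption: 85000 zł − 25% × (1094500 zł − 1017000 zł) = 85000 zł − 19375 zł = 65625 zł
  Base: 1094500 zł − 65625 zł = 1028875 zł
  1028875 zł × 12% = 123465 zł

Regular tax:
  474000 zł × 7% = 33180 zł
  73000 zł × 20% = 14600 zł
  277000 zł × 33% = 91410 zł
  → 139190 zł

139190 zł > 123465 zł, so the regular tax governs.

139190 zł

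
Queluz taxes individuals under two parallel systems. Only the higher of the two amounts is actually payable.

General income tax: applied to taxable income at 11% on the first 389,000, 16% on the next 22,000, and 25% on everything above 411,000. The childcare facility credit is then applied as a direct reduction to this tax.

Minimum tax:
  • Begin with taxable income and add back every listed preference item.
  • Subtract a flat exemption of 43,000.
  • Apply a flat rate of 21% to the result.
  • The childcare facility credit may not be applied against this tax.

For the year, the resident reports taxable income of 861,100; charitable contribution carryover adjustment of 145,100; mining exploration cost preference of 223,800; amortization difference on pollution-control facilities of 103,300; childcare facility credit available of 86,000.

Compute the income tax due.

270,963

Minimum tax:
  Adjusted income: 861,100 + 145,100 + 223,800 + 103,300 = 1,333,300
  Less exemption 43,000 → base 1,290,300
  1,290,300 × 21% = 270,963

General income tax:
  389,000 × 11% = 42,790
  22,000 × 16% = 3,520
  450,100 × 25% = 112,525
  → 158,835
  Less childcare facility credit 86,000 → 72,835

270,963 > 72,835, so the minimum tax is the binding amount.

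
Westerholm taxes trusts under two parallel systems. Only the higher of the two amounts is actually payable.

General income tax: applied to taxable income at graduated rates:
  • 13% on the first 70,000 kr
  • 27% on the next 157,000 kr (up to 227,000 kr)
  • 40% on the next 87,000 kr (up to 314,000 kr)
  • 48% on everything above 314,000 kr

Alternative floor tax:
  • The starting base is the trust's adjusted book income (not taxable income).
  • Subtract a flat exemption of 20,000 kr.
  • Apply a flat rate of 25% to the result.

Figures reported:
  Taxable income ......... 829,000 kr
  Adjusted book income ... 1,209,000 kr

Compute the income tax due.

333,490 kr

General income tax:
  70,000 kr × 13% = 9,100 kr
  157,000 kr × 27% = 42,390 kr
  87,000 kr × 40% = 34,800 kr
  515,000 kr × 48% = 247,200 kr
  → 333,490 kr

Alternative floor tax:
  Base (adjusted book income): 1,209,000 kr
  Less exemption 20,000 kr → base 1,189,000 kr
  1,189,000 kr × 25% = 297,250 kr

333,490 kr > 297,250 kr, so the general income tax governs.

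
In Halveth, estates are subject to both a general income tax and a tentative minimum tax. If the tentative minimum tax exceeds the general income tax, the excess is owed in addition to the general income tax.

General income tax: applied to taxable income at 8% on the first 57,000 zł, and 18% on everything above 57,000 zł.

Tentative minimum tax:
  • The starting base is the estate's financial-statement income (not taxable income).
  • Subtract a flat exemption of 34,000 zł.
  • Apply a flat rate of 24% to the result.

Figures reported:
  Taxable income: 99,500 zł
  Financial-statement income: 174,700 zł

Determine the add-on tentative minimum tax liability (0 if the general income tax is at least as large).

21,558 zł

Tentative minimum tax:
  Base (financial-statement income): 174,700 zł
  Less exemption 34,000 zł → base 140,700 zł
  140,700 zł × 24% = 33,768 zł

General income tax:
  57,000 zł × 8% = 4,560 zł
  42,500 zł × 18% = 7,650 zł
  → 12,210 zł

Excess of tentative minimum tax over general income tax: 33,768 zł − 12,210 zł = 21,558 zł.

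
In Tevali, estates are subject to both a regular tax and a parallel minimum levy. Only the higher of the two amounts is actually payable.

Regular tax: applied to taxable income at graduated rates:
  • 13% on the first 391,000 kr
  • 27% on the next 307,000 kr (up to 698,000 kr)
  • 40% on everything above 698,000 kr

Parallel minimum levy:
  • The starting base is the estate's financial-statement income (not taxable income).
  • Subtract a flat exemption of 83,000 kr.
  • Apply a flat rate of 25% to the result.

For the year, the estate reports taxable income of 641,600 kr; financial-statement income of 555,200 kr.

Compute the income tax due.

118,492 kr

Regular tax:
  391,000 kr × 13% = 50,830 kr
  250,600 kr × 27% = 67,662 kr
  → 118,492 kr

Parallel minimum levy:
  Base (financial-statement income): 555,200 kr
  Less exemption 83,000 kr → base 472,200 kr
  472,200 kr × 25% = 118,050 kr

118,492 kr > 118,050 kr, so the regular tax governs.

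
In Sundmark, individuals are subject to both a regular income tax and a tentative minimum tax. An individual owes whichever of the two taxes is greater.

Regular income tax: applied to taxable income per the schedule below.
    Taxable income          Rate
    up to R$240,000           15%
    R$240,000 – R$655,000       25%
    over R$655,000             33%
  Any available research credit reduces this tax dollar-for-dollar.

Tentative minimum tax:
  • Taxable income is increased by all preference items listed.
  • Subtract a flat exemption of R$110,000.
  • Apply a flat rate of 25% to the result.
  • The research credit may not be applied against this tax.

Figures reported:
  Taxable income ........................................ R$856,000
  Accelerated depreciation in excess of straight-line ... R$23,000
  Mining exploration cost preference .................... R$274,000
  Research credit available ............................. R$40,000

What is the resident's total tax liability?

Regular income tax:
  R$240,000 × 15% = R$36,000
  R$415,000 × 25% = R$103,750
  R$201,000 × 33% = R$66,330
  → R$206,080
  Less research credit R$40,000 → R$166,080

Tentative minimum tax:
  Adjusted income: R$856,000 + R$23,000 + R$274,000 = R$1,153,000
  Less exemption R$110,000 → base R$1,043,000
  R$1,043,000 × 25% = R$260,750

R$260,750 > R$166,080, so the tentative minimum tax is the binding amount.

R$260,750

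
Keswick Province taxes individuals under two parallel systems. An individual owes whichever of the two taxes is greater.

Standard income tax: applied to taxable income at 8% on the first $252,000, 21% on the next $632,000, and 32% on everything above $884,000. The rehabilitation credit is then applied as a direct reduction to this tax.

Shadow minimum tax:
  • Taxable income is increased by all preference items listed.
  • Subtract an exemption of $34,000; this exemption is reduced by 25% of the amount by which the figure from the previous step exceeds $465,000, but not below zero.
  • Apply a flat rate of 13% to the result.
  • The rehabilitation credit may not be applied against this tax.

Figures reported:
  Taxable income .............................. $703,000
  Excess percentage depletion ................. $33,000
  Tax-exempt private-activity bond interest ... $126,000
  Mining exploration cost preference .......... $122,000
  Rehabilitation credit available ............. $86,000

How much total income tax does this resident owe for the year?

Standard income tax:
  $252,000 × 8% = $20,160
  $451,000 × 21% = $94,710
  → $114,870
  Less rehabilitation credit $86,000 → $28,870

Shadow minimum tax:
  Adjusted income: $703,000 + $33,000 + $126,000 + $122,000 = $984,000
  Exemption: 25% × ($984,000 − $465,000) = $129,750 ≥ $34,000, so the exemption is fully phased out
  Base: $984,000 − $0 = $984,000
  $984,000 × 13% = $127,920

$127,920 > $28,870, so the shadow minimum tax is the binding amount.

$127,920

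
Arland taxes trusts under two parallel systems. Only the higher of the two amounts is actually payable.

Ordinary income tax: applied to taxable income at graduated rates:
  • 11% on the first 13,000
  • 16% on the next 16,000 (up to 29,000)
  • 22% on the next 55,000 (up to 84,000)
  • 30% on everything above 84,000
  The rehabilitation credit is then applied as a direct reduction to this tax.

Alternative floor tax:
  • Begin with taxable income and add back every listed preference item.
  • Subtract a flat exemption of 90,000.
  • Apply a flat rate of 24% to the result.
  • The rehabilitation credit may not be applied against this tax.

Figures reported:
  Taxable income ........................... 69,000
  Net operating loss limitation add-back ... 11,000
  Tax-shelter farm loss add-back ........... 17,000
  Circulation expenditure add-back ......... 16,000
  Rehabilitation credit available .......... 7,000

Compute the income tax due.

Alternative floor tax:
  Adjusted income: 69,000 + 11,000 + 17,000 + 16,000 = 113,000
  Less exemption 90,000 → base 23,000
  23,000 × 24% = 5,520

Ordinary income tax:
  13,000 × 11% = 1,430
  16,000 × 16% = 2,560
  40,000 × 22% = 8,800
  → 12,790
  Less rehabilitation credit 7,000 → 5,790

5,790 > 5,520, so the ordinary income tax governs.

5,790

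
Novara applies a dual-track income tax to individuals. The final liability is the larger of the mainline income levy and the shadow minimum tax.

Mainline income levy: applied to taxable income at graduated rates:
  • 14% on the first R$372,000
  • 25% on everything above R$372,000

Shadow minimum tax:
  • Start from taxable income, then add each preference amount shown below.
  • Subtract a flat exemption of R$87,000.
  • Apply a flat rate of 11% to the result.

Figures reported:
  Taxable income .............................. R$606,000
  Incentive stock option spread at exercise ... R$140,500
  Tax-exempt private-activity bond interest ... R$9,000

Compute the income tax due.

R$110,580

Mainline income levy:
  R$372,000 × 14% = R$52,080
  R$234,000 × 25% = R$58,500
  → R$110,580

Shadow minimum tax:
  Adjusted income: R$606,000 + R$140,500 + R$9,000 = R$755,500
  Less exemption R$87,000 → base R$668,500
  R$668,500 × 11% = R$73,535

R$110,580 > R$73,535, so the mainline income levy governs.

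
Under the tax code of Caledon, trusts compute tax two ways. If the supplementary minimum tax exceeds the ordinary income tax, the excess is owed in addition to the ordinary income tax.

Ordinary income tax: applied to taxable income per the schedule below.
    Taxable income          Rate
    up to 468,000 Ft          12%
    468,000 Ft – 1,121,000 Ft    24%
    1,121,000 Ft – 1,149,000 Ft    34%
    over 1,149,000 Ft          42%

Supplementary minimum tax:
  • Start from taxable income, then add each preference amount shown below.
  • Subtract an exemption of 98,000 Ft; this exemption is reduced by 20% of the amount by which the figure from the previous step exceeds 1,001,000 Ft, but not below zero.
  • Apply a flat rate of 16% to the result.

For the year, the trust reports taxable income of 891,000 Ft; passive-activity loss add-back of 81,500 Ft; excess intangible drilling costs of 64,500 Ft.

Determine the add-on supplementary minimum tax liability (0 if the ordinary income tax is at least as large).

Ordinary income tax:
  468,000 Ft × 12% = 56,160 Ft
  423,000 Ft × 24% = 101,520 Ft
  → 157,680 Ft

Supplementary minimum tax:
  Adjusted income: 891,000 Ft + 81,500 Ft + 64,500 Ft = 1,037,000 Ft
  Exemption: 98,000 Ft − 20% × (1,037,000 Ft − 1,001,000 Ft) = 98,000 Ft − 7,200 Ft = 90,800 Ft
  Base: 1,037,000 Ft − 90,800 Ft = 946,200 Ft
  946,200 Ft × 16% = 151,392 Ft

151,392 Ft ≤ 157,680 Ft, so no add-on is due.

0 Ft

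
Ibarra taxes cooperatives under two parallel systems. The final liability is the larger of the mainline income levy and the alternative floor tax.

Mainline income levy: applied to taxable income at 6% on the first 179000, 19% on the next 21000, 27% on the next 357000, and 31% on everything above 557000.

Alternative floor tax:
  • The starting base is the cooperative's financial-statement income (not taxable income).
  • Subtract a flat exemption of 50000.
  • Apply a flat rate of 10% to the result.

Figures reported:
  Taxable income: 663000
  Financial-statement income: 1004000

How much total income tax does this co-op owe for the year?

143980

Alternative floor tax:
  Base (financial-statement income): 1004000
  Less exemption 50000 → base 954000
  954000 × 10% = 95400

Mainline income levy:
  179000 × 6% = 10740
  21000 × 19% = 3990
  357000 × 27% = 96390
  106000 × 31% = 32860
  → 143980

143980 > 95400, so the mainline income levy governs.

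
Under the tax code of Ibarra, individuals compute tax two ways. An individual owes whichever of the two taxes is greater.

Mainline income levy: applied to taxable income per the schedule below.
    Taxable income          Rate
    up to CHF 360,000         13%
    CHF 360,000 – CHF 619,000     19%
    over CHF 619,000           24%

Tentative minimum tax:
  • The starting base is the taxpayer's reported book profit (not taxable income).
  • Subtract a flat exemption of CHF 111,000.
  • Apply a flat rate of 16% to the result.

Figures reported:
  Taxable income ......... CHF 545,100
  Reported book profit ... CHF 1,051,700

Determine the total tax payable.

CHF 150,512

Mainline income levy:
  CHF 360,000 × 13% = CHF 46,800
  CHF 185,100 × 19% = CHF 35,169
  → CHF 81,969

Tentative minimum tax:
  Base (reported book profit): CHF 1,051,700
  Less exemption CHF 111,000 → base CHF 940,700
  CHF 940,700 × 16% = CHF 150,512

CHF 150,512 > CHF 81,969, so the tentative minimum tax is the binding amount.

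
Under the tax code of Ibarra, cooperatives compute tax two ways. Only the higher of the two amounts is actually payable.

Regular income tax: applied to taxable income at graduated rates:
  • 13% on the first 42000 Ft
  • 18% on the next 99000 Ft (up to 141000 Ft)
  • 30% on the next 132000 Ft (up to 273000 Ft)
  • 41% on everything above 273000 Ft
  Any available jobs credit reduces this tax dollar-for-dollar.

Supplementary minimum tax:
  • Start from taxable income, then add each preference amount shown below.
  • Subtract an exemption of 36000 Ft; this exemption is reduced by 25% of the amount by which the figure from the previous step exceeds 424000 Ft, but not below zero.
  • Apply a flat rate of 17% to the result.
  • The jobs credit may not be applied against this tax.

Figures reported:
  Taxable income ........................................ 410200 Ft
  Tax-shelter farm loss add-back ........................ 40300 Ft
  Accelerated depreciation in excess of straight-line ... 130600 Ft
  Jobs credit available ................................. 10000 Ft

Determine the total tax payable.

Supplementary minimum tax:
  Adjusted income: 410200 Ft + 40300 Ft + 130600 Ft = 581100 Ft
  Exemption: 25% × (581100 Ft − 424000 Ft) = 39275 Ft ≥ 36000 Ft, so the exemption is fully phased out
  Base: 581100 Ft − 0 Ft = 581100 Ft
  581100 Ft × 17% = 98787 Ft

Regular income tax:
  42000 Ft × 13% = 5460 Ft
  99000 Ft × 18% = 17820 Ft
  132000 Ft × 30% = 39600 Ft
  137200 Ft × 41% = 56252 Ft
  → 119132 Ft
  Less jobs credit 10000 Ft → 109132 Ft

109132 Ft > 98787 Ft, so the regular income tax governs.

109132 Ft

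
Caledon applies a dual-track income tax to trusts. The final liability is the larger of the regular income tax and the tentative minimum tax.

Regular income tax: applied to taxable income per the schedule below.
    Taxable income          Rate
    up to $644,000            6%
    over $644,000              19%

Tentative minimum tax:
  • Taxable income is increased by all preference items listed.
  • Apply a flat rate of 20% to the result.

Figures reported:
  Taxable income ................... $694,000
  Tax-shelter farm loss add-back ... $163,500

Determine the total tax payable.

Regular income tax:
  $644,000 × 6% = $38,640
  $50,000 × 19% = $9,500
  → $48,140

Tentative minimum tax:
  Adjusted income: $694,000 + $163,500 = $857,500
  $857,500 × 20% = $171,500

$171,500 > $48,140, so the tentative minimum tax is the binding amount.

$171,500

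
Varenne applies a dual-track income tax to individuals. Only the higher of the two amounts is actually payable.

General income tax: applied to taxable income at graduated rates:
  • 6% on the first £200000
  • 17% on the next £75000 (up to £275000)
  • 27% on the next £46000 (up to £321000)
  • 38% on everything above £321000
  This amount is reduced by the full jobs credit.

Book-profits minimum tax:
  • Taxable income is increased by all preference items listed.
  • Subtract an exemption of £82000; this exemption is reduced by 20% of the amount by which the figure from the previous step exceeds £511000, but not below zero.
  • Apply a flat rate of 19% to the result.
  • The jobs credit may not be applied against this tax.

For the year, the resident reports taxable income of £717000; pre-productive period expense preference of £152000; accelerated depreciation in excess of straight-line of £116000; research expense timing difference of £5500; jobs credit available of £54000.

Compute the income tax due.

£188195

Book-profits minimum tax:
  Adjusted income: £717000 + £152000 + £116000 + £5500 = £990500
  Exemption: 20% × (£990500 − £511000) = £95900 ≥ £82000, so the exemption is fully phased out
  Base: £990500 − £0 = £990500
  £990500 × 19% = £188195

General income tax:
  £200000 × 6% = £12000
  £75000 × 17% = £12750
  £46000 × 27% = £12420
  £396000 × 38% = £150480
  → £187650
  Less jobs credit £54000 → £133650

£188195 > £133650, so the book-profits minimum tax is the binding amount.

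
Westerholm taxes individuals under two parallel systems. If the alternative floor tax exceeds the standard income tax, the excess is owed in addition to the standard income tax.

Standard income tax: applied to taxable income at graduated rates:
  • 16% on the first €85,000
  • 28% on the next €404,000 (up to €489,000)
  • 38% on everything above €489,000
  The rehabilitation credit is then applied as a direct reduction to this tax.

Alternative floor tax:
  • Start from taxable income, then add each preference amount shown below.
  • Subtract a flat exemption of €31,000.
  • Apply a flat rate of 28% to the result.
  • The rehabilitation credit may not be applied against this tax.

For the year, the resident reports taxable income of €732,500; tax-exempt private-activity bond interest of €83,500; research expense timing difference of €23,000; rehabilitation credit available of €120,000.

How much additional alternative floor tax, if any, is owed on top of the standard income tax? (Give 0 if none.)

€126,990

Alternative floor tax:
  Adjusted income: €732,500 + €83,500 + €23,000 = €839,000
  Less exemption €31,000 → base €808,000
  €808,000 × 28% = €226,240

Standard income tax:
  €85,000 × 16% = €13,600
  €404,000 × 28% = €113,120
  €243,500 × 38% = €92,530
  → €219,250
  Less rehabilitation credit €120,000 → €99,250

Excess of alternative floor tax over standard income tax: €226,240 − €99,250 = €126,990.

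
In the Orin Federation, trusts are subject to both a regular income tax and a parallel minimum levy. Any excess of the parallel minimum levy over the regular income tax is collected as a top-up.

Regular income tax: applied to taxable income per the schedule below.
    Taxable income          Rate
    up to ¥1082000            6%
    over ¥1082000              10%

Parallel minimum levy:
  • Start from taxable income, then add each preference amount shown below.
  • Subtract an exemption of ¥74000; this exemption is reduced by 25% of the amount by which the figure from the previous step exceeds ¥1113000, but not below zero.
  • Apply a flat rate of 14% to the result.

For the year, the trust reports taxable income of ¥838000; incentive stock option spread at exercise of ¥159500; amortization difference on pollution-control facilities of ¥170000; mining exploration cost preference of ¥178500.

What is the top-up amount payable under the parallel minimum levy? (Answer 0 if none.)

Parallel minimum levy:
  Adjusted income: ¥838000 + ¥159500 + ¥170000 + ¥178500 = ¥1346000
  Exemption: ¥74000 − 25% × (¥1346000 − ¥1113000) = ¥74000 − ¥58250 = ¥15750
  Base: ¥1346000 − ¥15750 = ¥1330250
  ¥1330250 × 14% = ¥186235

Regular income tax:
  ¥838000 × 6% = ¥50280

Excess of parallel minimum levy over regular income tax: ¥186235 − ¥50280 = ¥135955.

¥135955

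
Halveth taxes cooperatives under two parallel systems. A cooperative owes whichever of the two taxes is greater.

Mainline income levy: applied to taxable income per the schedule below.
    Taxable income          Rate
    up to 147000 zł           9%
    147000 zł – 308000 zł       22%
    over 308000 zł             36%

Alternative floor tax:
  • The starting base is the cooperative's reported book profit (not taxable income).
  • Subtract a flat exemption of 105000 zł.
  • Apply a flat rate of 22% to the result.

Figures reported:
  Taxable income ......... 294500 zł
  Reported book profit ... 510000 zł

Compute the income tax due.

Mainline income levy:
  147000 zł × 9% = 13230 zł
  147500 zł × 22% = 32450 zł
  → 45680 zł

Alternative floor tax:
  Base (reported book profit): 510000 zł
  Less exemption 105000 zł → base 405000 zł
  405000 zł × 22% = 89100 zł

89100 zł > 45680 zł, so the alternative floor tax is the binding amount.

89100 zł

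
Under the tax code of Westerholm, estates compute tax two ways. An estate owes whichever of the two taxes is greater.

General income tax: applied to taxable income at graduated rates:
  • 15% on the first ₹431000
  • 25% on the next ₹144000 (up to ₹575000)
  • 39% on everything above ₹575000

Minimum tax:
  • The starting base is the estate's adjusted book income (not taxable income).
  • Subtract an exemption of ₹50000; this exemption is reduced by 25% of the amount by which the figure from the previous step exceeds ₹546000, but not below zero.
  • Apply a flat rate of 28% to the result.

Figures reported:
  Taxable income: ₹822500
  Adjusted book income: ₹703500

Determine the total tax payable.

₹197175

General income tax:
  ₹431000 × 15% = ₹64650
  ₹144000 × 25% = ₹36000
  ₹247500 × 39% = ₹96525
  → ₹197175

Minimum tax:
  Base (adjusted book income): ₹703500
  Exemption: ₹50000 − 25% × (₹703500 − ₹546000) = ₹50000 − ₹39375 = ₹10625
  Base: ₹703500 − ₹10625 = ₹692875
  ₹692875 × 28% = ₹194005

₹197175 > ₹194005, so the general income tax governs.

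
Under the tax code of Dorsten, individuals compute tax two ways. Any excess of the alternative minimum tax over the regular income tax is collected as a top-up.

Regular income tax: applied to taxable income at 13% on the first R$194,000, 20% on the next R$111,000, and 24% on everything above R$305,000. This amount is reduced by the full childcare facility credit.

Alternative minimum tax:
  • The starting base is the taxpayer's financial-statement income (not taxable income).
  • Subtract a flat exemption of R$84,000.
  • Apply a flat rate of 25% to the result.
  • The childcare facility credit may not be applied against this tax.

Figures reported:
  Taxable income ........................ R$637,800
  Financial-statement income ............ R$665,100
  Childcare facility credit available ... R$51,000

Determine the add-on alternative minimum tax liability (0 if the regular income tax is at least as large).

R$68,983

Alternative minimum tax:
  Base (financial-statement income): R$665,100
  Less exemption R$84,000 → base R$581,100
  R$581,100 × 25% = R$145,275

Regular income tax:
  R$194,000 × 13% = R$25,220
  R$111,000 × 20% = R$22,200
  R$332,800 × 24% = R$79,872
  → R$127,292
  Less childcare facility credit R$51,000 → R$76,292

Excess of alternative minimum tax over regular income tax: R$145,275 − R$76,292 = R$68,983.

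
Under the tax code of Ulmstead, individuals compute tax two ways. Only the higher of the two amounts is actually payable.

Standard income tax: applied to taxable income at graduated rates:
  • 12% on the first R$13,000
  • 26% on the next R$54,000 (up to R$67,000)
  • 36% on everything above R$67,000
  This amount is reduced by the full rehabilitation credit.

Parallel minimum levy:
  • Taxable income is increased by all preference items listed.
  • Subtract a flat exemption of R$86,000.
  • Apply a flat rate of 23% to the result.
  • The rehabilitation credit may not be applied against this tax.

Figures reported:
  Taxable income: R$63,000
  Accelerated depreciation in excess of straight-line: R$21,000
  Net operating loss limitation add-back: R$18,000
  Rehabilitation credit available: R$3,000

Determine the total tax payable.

Parallel minimum levy:
  Adjusted income: R$63,000 + R$21,000 + R$18,000 = R$102,000
  Less exemption R$86,000 → base R$16,000
  R$16,000 × 23% = R$3,680

Standard income tax:
  R$13,000 × 12% = R$1,560
  R$50,000 × 26% = R$13,000
  → R$14,560
  Less rehabilitation credit R$3,000 → R$11,560

R$11,560 > R$3,680, so the standard income tax governs.

R$11,560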